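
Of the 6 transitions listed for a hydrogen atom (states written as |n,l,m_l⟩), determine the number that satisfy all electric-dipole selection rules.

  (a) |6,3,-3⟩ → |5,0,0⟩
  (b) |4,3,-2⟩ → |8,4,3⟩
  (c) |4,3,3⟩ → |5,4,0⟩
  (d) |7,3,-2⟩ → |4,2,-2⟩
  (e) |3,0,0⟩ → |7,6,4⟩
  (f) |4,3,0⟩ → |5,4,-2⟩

1

(a) forbidden — Δl = -3 (E1 requires Δl = ±1); Δm_l = +3 (E1 requires Δm_l = 0, ±1)
(b) forbidden — Δm_l = +5 (E1 requires Δm_l = 0, ±1)
(c) forbidden — Δm_l = -3 (E1 requires Δm_l = 0, ±1)
(d) allowed
(e) forbidden — Δl = +6 (E1 requires Δl = ±1); Δm_l = +4 (E1 requires Δm_l = 0, ±1)
(f) forbidden — Δm_l = -2 (E1 requires Δm_l = 0, ±1)
Total allowed: 1 of 6.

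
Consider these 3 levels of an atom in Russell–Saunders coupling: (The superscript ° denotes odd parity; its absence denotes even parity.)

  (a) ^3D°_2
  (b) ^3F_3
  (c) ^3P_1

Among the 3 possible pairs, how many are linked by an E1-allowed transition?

(a)–(b): allowed.
(a)–(c): allowed.
(b)–(c): forbidden (parity, ΔL, ΔJ).
Allowed pairs: 2 of 3.

2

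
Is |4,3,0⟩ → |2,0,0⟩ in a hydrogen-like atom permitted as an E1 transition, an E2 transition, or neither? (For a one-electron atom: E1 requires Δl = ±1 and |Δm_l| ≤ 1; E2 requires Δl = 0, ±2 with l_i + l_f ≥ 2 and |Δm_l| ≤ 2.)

Δl = 0 − 3 = -3; l_i + l_f = 3.
Δm_l = +0.
E1 (Δl = ±1, |Δm_l| ≤ 1): not satisfied.
E2 (Δl = 0,±2, l_i+l_f ≥ 2, |Δm_l| ≤ 2): not satisfied.

neither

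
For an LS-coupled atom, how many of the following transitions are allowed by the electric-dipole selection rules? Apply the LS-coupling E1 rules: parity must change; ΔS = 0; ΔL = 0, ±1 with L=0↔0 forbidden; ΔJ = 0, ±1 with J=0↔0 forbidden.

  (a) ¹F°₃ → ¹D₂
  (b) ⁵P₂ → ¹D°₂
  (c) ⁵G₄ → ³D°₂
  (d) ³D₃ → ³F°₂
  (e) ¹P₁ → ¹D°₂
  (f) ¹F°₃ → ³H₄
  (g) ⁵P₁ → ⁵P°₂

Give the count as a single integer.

(a) allowed
(b) forbidden (ΔS fails)
(c) forbidden (ΔS, ΔL, ΔJ fail)
(d) allowed
(e) allowed
(f) forbidden (ΔS, ΔL fail)
(g) allowed
Total allowed: 4 of 7.

4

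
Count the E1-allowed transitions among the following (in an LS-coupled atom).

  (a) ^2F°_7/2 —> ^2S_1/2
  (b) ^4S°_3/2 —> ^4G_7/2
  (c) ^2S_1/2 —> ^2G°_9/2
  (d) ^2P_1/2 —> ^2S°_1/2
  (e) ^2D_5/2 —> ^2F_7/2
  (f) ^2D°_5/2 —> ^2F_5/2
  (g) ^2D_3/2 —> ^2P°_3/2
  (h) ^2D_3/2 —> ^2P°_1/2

4

(a) forbidden (ΔL, ΔJ fail)
(b) forbidden (ΔL, ΔJ fail)
(c) forbidden (ΔL, ΔJ fail)
(d) allowed
(e) forbidden (parity fails)
(f) allowed
(g) allowed
(h) allowed
Total allowed: 4 of 8.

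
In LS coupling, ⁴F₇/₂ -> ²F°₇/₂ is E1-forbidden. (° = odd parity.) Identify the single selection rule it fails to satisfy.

the ΔS = 0 rule

Reading off the term symbols: S 3/2→1/2, L 3→3, J 7/2→7/2, parity even→odd.
Parity must change: even → odd — satisfied.
ΔS = 0: S: 3/2 → 1/2 — violated.
ΔL = 0, ±1 (not L=0↔0): L: 3 → 3, ΔL = +0 — satisfied.
ΔJ = 0, ±1 (not J=0↔0): J: 7/2 → 7/2, ΔJ = +0 — satisfied.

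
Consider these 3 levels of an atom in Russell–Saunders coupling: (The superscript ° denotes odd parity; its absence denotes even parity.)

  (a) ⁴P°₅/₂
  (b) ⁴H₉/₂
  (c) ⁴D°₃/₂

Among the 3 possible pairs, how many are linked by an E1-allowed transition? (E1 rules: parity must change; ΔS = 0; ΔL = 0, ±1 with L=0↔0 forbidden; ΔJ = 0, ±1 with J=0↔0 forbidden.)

0

(a)–(b): forbidden (ΔL, ΔJ).
(a)–(c): forbidden (parity).
(b)–(c): forbidden (ΔL, ΔJ).
Allowed pairs: 0 of 3.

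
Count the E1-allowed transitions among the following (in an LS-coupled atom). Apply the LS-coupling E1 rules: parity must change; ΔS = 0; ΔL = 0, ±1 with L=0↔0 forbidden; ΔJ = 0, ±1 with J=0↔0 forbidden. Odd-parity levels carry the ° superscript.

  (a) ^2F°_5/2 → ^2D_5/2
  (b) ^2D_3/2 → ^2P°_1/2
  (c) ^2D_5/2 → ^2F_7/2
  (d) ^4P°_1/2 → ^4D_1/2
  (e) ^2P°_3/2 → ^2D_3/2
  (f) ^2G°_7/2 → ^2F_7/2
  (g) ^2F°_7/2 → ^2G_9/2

6

(a) allowed
(b) allowed
(c) forbidden (parity fails)
(d) allowed
(e) allowed
(f) allowed
(g) allowed
Total allowed: 6 of 7.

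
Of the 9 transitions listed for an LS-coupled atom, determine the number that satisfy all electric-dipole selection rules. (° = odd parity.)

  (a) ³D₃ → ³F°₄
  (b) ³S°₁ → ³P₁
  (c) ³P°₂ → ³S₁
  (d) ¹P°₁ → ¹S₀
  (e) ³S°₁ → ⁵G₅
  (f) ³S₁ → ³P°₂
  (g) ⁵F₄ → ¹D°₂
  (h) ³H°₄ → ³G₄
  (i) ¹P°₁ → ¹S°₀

(a) allowed
(b) allowed
(c) allowed
(d) allowed
(e) forbidden (ΔS, ΔL, ΔJ fail)
(f) allowed
(g) forbidden (ΔS, ΔJ fail)
(h) allowed
(i) forbidden (parity fails)
Total allowed: 6 of 9.

6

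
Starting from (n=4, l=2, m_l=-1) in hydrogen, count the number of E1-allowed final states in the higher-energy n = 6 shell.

E1 requires Δl = ±1, so l_f ∈ {1, 3}; with 0 ≤ l_f ≤ n_f−1 = 5, the allowed l_f values are {1, 3}.
For l_f = 1: m_f ∈ {m_i−1, m_i, m_i+1} ∩ [−1, 1] = {-1, 0} → 2 states.
For l_f = 3: m_f ∈ {m_i−1, m_i, m_i+1} ∩ [−3, 3] = {-2, -1, 0} → 3 states.
Total: 5.

5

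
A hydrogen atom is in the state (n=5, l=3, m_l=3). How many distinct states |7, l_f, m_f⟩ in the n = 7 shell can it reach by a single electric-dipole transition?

E1 requires Δl = ±1, so l_f ∈ {2, 4}; with 0 ≤ l_f ≤ n_f−1 = 6, the allowed l_f values are {2, 4}.
For l_f = 2: m_f ∈ {m_i−1, m_i, m_i+1} ∩ [−2, 2] = {2} → 1 state.
For l_f = 4: m_f ∈ {m_i−1, m_i, m_i+1} ∩ [−4, 4] = {2, 3, 4} → 3 states.
Total: 4.

4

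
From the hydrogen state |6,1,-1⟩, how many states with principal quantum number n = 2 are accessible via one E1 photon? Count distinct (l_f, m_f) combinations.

E1 requires Δl = ±1, so l_f ∈ {0, 2}; with 0 ≤ l_f ≤ n_f−1 = 1, the allowed l_f values are {0}.
For l_f = 0: m_f ∈ {m_i−1, m_i, m_i+1} ∩ [−0, 0] = {0} → 1 state.
Total: 1.

1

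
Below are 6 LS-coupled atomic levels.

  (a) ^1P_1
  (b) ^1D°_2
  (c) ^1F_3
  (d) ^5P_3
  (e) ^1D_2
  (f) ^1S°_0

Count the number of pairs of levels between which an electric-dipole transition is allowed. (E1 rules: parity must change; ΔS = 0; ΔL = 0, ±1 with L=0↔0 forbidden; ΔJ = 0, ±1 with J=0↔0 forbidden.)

4

(a)–(b): allowed.
(a)–(c): forbidden (parity, ΔL, ΔJ).
(a)–(d): forbidden (parity, ΔS, ΔJ).
(a)–(e): forbidden (parity).
(a)–(f): allowed.
(b)–(c): allowed.
(b)–(d): forbidden (ΔS).
(b)–(e): allowed.
(b)–(f): forbidden (parity, ΔL, ΔJ).
(c)–(d): forbidden (parity, ΔS, ΔL).
(c)–(e): forbidden (parity).
(c)–(f): forbidden (ΔL, ΔJ).
(d)–(e): forbidden (parity, ΔS).
(d)–(f): forbidden (ΔS, ΔJ).
(e)–(f): forbidden (ΔL, ΔJ).
Allowed pairs: 4 of 15.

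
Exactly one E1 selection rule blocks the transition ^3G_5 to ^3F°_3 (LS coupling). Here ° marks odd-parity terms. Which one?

the ΔJ = 0, ±1 rule

Initial level: S=1, L=4, J=5, parity even. Final level: S=1, L=3, J=3, parity odd.
Parity must change: even → odd — ✓.
ΔS = 0: S: 1 → 1 — ✓.
ΔL = 0, ±1 (not L=0↔0): L: 4 → 3, ΔL = -1 — ✓.
ΔJ = 0, ±1 (not J=0↔0): J: 5 → 3, ΔJ = -2 — ✗.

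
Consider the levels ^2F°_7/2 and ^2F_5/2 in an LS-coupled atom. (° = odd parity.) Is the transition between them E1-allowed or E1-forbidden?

ΔJ = 0, ±1 (not J=0↔0): J: 7/2 → 5/2, ΔJ = -1 — passes.
Parity must change: odd → even — passes.
ΔS = 0: S: 1/2 → 1/2 — passes.
ΔL = 0, ±1 (not L=0↔0): L: 3 → 3, ΔL = +0 — passes.
All four E1 rules are satisfied.

allowed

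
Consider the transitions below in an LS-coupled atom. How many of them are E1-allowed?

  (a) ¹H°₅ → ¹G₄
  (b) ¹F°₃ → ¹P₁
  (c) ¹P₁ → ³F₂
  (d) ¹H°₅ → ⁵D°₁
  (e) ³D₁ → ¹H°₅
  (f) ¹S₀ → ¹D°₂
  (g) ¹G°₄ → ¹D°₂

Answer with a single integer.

(a) allowed
(b) forbidden (ΔL, ΔJ fail)
(c) forbidden (parity, ΔS, ΔL fail)
(d) forbidden (parity, ΔS, ΔL, ΔJ fail)
(e) forbidden (ΔS, ΔL, ΔJ fail)
(f) forbidden (ΔL, ΔJ fail)
(g) forbidden (parity, ΔL, ΔJ fail)
Total allowed: 1 of 7.

1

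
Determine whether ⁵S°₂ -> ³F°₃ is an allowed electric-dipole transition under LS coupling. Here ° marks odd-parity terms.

Reading off the term symbols: S 2→1, L 0→3, J 2→3, parity odd→odd.
ΔJ = 0, ±1 (not J=0↔0): J: 2 → 3, ΔJ = +1 — ok.
Parity must change: odd → odd — fails.
ΔS = 0: S: 2 → 1 — fails.
ΔL = 0, ±1 (not L=0↔0): L: 0 → 3, ΔL = +3 — fails.
Rule(s) violated: parity, ΔS, ΔL.

forbidden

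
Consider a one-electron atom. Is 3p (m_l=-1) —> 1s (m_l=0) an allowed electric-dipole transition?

l: 1 → 0 (Δl = -1). Δl = ±1 satisfied.
m_l: -1 → 0 (Δm_l = +1). |Δm_l| ≤ 1 satisfied.
All E1 selection rules are satisfied.

allowed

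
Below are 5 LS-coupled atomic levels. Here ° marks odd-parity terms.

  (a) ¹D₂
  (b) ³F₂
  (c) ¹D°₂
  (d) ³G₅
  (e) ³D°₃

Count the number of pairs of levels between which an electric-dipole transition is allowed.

(a)–(b): forbidden (parity, ΔS).
(a)–(c): allowed.
(a)–(d): forbidden (parity, ΔS, ΔL, ΔJ).
(a)–(e): forbidden (ΔS).
(b)–(c): forbidden (ΔS).
(b)–(d): forbidden (parity, ΔJ).
(b)–(e): allowed.
(c)–(d): forbidden (ΔS, ΔL, ΔJ).
(c)–(e): forbidden (parity, ΔS).
(d)–(e): forbidden (ΔL, ΔJ).
Allowed pairs: 2 of 10.

2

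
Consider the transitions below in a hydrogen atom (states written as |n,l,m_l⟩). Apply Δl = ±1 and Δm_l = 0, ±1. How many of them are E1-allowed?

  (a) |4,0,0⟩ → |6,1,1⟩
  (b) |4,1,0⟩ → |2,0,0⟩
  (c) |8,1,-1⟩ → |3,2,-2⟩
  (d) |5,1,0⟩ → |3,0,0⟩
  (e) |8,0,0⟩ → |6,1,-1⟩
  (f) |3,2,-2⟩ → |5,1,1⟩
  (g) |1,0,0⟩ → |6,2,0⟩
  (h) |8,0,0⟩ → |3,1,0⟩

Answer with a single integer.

6

(a) allowed
(b) allowed
(c) allowed
(d) allowed
(e) allowed
(f) forbidden — Δm_l = +3 (E1 requires Δm_l = 0, ±1)
(g) forbidden — Δl = +2 (E1 requires Δl = ±1)
(h) allowed
Total allowed: 6 of 8.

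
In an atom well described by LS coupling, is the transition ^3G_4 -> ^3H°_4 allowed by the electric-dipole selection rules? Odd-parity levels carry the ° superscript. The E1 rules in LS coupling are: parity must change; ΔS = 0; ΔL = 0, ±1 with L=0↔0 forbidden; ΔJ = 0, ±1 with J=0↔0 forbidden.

Reading off the term symbols: S 1→1, L 4→5, J 4→4, parity even→odd.
ΔS = 0: S: 1 → 1 — passes.
ΔJ = 0, ±1 (not J=0↔0): J: 4 → 4, ΔJ = +0 — passes.
Parity must change: even → odd — passes.
ΔL = 0, ±1 (not L=0↔0): L: 4 → 5, ΔL = +1 — passes.
All four E1 rules are satisfied.

allowed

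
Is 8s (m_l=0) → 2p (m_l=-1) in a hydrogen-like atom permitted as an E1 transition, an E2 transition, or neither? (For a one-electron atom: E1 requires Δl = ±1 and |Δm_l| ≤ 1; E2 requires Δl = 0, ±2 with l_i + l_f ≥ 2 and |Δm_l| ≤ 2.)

E1

Δl = 1 − 0 = +1; l_i + l_f = 1.
Δm_l = -1.
E1 (Δl = ±1, |Δm_l| ≤ 1): satisfied.
E2 (Δl = 0,±2, l_i+l_f ≥ 2, |Δm_l| ≤ 2): not satisfied.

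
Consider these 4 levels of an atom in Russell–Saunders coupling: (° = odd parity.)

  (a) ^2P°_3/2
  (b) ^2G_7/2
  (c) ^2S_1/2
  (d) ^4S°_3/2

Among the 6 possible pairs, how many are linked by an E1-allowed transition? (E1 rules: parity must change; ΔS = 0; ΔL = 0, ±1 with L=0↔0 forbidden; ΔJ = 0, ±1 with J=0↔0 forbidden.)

1

(a)–(b): forbidden (ΔL, ΔJ).
(a)–(c): allowed.
(a)–(d): forbidden (parity, ΔS).
(b)–(c): forbidden (parity, ΔL, ΔJ).
(b)–(d): forbidden (ΔS, ΔL, ΔJ).
(c)–(d): forbidden (ΔS, ΔL).
Allowed pairs: 1 of 6.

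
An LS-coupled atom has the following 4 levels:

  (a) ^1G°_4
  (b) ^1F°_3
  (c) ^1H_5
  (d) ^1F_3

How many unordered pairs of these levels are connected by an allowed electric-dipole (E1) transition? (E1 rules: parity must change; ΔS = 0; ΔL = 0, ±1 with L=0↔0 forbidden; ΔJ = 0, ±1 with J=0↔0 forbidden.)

(a)–(b): forbidden (parity).
(a)–(c): allowed.
(a)–(d): allowed.
(b)–(c): forbidden (ΔL, ΔJ).
(b)–(d): allowed.
(c)–(d): forbidden (parity, ΔL, ΔJ).
Allowed pairs: 3 of 6.

3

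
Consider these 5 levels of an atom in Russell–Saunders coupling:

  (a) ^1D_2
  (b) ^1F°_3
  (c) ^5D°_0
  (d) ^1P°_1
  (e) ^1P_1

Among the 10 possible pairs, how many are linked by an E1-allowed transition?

(a)–(b): allowed.
(a)–(c): forbidden (ΔS, ΔJ).
(a)–(d): allowed.
(a)–(e): forbidden (parity).
(b)–(c): forbidden (parity, ΔS, ΔJ).
(b)–(d): forbidden (parity, ΔL, ΔJ).
(b)–(e): forbidden (ΔL, ΔJ).
(c)–(d): forbidden (parity, ΔS).
(c)–(e): forbidden (ΔS).
(d)–(e): allowed.
Allowed pairs: 3 of 10.

3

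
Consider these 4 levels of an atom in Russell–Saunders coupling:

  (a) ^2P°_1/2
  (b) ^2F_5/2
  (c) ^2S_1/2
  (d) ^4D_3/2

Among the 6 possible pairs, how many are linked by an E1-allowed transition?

(a)–(b): forbidden (ΔL, ΔJ).
(a)–(c): allowed.
(a)–(d): forbidden (ΔS).
(b)–(c): forbidden (parity, ΔL, ΔJ).
(b)–(d): forbidden (parity, ΔS).
(c)–(d): forbidden (parity, ΔS, ΔL).
Allowed pairs: 1 of 6.

1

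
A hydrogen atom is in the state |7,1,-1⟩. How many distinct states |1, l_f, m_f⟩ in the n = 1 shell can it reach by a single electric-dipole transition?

1

E1 requires Δl = ±1, so l_f ∈ {0, 2}; with 0 ≤ l_f ≤ n_f−1 = 0, the allowed l_f values are {0}.
For l_f = 0: m_f ∈ {m_i−1, m_i, m_i+1} ∩ [−0, 0] = {0} → 1 state.
Total: 1.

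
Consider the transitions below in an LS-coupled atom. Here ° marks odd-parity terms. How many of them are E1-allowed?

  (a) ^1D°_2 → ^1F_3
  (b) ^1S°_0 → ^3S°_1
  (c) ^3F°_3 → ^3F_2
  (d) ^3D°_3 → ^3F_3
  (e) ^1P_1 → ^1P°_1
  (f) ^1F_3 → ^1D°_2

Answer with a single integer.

(a) allowed
(b) forbidden (parity, ΔS, ΔL fail)
(c) allowed
(d) allowed
(e) allowed
(f) allowed
Total allowed: 5 of 6.

5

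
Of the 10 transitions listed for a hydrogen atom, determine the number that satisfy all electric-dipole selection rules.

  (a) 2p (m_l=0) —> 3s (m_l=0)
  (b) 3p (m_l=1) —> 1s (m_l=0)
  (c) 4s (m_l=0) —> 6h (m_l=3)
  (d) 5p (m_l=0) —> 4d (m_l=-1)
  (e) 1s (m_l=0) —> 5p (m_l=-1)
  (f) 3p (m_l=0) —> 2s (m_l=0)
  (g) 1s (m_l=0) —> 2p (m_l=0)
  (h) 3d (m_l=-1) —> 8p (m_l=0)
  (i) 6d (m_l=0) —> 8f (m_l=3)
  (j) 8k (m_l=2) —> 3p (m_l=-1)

(a) allowed
(b) allowed
(c) forbidden — Δl = +5 (E1 requires Δl = ±1); Δm_l = +3 (E1 requires Δm_l = 0, ±1)
(d) allowed
(e) allowed
(f) allowed
(g) allowed
(h) allowed
(i) forbidden — Δm_l = +3 (E1 requires Δm_l = 0, ±1)
(j) forbidden — Δl = -6 (E1 requires Δl = ±1); Δm_l = -3 (E1 requires Δm_l = 0, ±1)
Total allowed: 7 of 10.

7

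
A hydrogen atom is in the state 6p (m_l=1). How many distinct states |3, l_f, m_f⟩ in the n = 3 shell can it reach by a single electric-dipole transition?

4

E1 requires Δl = ±1, so l_f ∈ {0, 2}; with 0 ≤ l_f ≤ n_f−1 = 2, the allowed l_f values are {0, 2}.
For l_f = 0: m_f ∈ {m_i−1, m_i, m_i+1} ∩ [−0, 0] = {0} → 1 state.
For l_f = 2: m_f ∈ {m_i−1, m_i, m_i+1} ∩ [−2, 2] = {0, 1, 2} → 3 states.
Total: 4.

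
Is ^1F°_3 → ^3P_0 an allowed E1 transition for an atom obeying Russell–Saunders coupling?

forbidden

Initial level: S=0, L=3, J=3, parity odd. Final level: S=1, L=1, J=0, parity even.
Parity must change: odd → even — passes.
ΔS = 0: S: 0 → 1 — fails.
ΔL = 0, ±1 (not L=0↔0): L: 3 → 1, ΔL = -2 — fails.
ΔJ = 0, ±1 (not J=0↔0): J: 3 → 0, ΔJ = -3 — fails.
Rule(s) violated: ΔS, ΔL, ΔJ.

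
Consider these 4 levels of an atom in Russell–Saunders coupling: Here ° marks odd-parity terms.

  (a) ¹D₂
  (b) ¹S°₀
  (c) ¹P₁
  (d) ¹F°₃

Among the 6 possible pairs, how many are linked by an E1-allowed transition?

(a)–(b): forbidden (ΔL, ΔJ).
(a)–(c): forbidden (parity).
(a)–(d): allowed.
(b)–(c): allowed.
(b)–(d): forbidden (parity, ΔL, ΔJ).
(c)–(d): forbidden (ΔL, ΔJ).
Allowed pairs: 2 of 6.

2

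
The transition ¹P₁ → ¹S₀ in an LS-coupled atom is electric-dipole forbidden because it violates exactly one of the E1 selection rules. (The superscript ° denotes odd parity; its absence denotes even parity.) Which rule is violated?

parity

Parity must change: even → even — fails.
ΔS = 0: S: 0 → 0 — passes.
ΔL = 0, ±1 (not L=0↔0): L: 1 → 0, ΔL = -1 — passes.
ΔJ = 0, ±1 (not J=0↔0): J: 1 → 0, ΔJ = -1 — passes.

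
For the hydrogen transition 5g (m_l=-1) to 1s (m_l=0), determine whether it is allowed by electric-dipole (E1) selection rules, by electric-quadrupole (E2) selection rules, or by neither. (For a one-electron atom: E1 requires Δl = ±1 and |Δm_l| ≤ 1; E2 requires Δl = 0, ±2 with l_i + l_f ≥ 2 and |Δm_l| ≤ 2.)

Δl = 0 − 4 = -4; l_i + l_f = 4.
Δm_l = +1.
E1 (Δl = ±1, |Δm_l| ≤ 1): not satisfied.
E2 (Δl = 0,±2, l_i+l_f ≥ 2, |Δm_l| ≤ 2): not satisfied.

neither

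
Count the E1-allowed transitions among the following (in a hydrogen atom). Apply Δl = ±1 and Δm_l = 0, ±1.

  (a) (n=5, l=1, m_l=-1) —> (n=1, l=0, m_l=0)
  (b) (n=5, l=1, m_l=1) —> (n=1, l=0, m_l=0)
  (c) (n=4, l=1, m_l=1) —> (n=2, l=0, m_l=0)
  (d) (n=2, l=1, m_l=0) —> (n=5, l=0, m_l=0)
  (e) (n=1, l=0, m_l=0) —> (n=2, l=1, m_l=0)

5

(a) allowed
(b) allowed
(c) allowed
(d) allowed
(e) allowed
Total allowed: 5 of 5.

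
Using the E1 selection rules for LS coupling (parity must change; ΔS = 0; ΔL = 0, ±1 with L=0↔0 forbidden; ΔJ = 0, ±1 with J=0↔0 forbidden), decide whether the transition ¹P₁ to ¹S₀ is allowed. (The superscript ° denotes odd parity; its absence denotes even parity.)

Reading off the term symbols: S 0→0, L 1→0, J 1→0, parity even→even.
Parity must change: even → even — fails.
ΔS = 0: S: 0 → 0 — passes.
ΔL = 0, ±1 (not L=0↔0): L: 1 → 0, ΔL = -1 — passes.
ΔJ = 0, ±1 (not J=0↔0): J: 1 → 0, ΔJ = -1 — passes.
Rule(s) violated: parity.

forbidden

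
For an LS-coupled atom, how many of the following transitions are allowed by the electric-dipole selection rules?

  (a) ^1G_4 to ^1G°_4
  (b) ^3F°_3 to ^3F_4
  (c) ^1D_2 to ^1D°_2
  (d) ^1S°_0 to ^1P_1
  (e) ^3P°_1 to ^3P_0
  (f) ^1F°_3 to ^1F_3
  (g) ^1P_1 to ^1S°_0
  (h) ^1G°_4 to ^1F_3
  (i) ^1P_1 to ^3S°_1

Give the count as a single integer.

(a) allowed
(b) allowed
(c) allowed
(d) allowed
(e) allowed
(f) allowed
(g) allowed
(h) allowed
(i) forbidden (ΔS fails)
Total allowed: 8 of 9.

8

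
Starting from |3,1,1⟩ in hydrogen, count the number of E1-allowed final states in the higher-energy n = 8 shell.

E1 requires Δl = ±1, so l_f ∈ {0, 2}; with 0 ≤ l_f ≤ n_f−1 = 7, the allowed l_f values are {0, 2}.
For l_f = 0: m_f ∈ {m_i−1, m_i, m_i+1} ∩ [−0, 0] = {0} → 1 state.
For l_f = 2: m_f ∈ {m_i−1, m_i, m_i+1} ∩ [−2, 2] = {0, 1, 2} → 3 states.
Total: 4.

4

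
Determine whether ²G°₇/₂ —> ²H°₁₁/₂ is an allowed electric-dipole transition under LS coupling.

forbidden

Parity must change: odd → odd — fails.
ΔS = 0: S: 1/2 → 1/2 — passes.
ΔL = 0, ±1 (not L=0↔0): L: 4 → 5, ΔL = +1 — passes.
ΔJ = 0, ±1 (not J=0↔0): J: 7/2 → 11/2, ΔJ = +2 — fails.
Rule(s) violated: parity, ΔJ.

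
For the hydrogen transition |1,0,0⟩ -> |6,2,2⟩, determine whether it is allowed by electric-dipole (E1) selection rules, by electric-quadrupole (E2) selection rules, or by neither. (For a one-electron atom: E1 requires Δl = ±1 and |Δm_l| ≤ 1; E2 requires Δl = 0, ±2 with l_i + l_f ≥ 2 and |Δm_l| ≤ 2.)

Δl = 2 − 0 = +2; l_i + l_f = 2.
Δm_l = +2.
E1 (Δl = ±1, |Δm_l| ≤ 1): not satisfied.
E2 (Δl = 0,±2, l_i+l_f ≥ 2, |Δm_l| ≤ 2): satisfied.

E2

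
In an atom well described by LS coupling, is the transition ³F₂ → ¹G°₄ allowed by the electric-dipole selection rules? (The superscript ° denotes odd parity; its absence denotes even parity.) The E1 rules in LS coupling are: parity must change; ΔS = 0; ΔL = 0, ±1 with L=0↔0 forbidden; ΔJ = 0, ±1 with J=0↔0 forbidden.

Reading off the term symbols: S 1→0, L 3→4, J 2→4, parity even→odd.
Parity must change: even → odd — passes.
ΔS = 0: S: 1 → 0 — fails.
ΔL = 0, ±1 (not L=0↔0): L: 3 → 4, ΔL = +1 — passes.
ΔJ = 0, ±1 (not J=0↔0): J: 2 → 4, ΔJ = +2 — fails.
Rule(s) violated: ΔS, ΔJ.

forbidden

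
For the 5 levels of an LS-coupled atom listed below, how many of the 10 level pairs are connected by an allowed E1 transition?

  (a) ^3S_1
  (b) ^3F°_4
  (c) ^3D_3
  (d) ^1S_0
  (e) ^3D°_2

(a)–(b): forbidden (ΔL, ΔJ).
(a)–(c): forbidden (parity, ΔL, ΔJ).
(a)–(d): forbidden (parity, ΔS, ΔL).
(a)–(e): forbidden (ΔL).
(b)–(c): allowed.
(b)–(d): forbidden (ΔS, ΔL, ΔJ).
(b)–(e): forbidden (parity, ΔJ).
(c)–(d): forbidden (parity, ΔS, ΔL, ΔJ).
(c)–(e): allowed.
(d)–(e): forbidden (ΔS, ΔL, ΔJ).
Allowed pairs: 2 of 10.

2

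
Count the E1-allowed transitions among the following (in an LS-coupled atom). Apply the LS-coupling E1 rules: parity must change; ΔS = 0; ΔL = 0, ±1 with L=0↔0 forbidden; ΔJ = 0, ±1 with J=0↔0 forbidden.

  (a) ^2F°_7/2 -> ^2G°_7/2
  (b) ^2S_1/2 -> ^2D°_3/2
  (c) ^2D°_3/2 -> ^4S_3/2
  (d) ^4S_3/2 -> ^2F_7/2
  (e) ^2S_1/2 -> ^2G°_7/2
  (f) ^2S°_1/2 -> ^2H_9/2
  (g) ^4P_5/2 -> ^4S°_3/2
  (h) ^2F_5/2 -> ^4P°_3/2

1

(a) forbidden (parity fails)
(b) forbidden (ΔL fails)
(c) forbidden (ΔS, ΔL fail)
(d) forbidden (parity, ΔS, ΔL, ΔJ fail)
(e) forbidden (ΔL, ΔJ fail)
(f) forbidden (ΔL, ΔJ fail)
(g) allowed
(h) forbidden (ΔS, ΔL fail)
Total allowed: 1 of 8.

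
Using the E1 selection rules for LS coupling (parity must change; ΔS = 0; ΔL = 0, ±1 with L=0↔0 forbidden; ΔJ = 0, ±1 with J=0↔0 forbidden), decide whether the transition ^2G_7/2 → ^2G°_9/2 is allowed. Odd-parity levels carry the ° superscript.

allowed

Parity must change: even → odd — ✓.
ΔS = 0: S: 1/2 → 1/2 — ✓.
ΔL = 0, ±1 (not L=0↔0): L: 4 → 4, ΔL = +0 — ✓.
ΔJ = 0, ±1 (not J=0↔0): J: 7/2 → 9/2, ΔJ = +1 — ✓.
All four E1 rules are satisfied.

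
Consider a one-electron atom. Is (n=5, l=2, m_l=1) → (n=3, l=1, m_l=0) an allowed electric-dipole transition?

Δl = 1 − 2 = -1; the E1 rule Δl = ±1 is passes.
Δm_l = 0 − (1) = -1. E1 requires Δm_l = 0, ±1: passes.
All E1 selection rules are satisfied.

allowed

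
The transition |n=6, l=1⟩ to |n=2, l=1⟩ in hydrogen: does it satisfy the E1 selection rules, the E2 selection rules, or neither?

Δl = 1 − 1 = +0; l_i + l_f = 2.
E1 (Δl = ±1): not satisfied.
E2 (Δl = 0,±2, l_i+l_f ≥ 2): satisfied.

E2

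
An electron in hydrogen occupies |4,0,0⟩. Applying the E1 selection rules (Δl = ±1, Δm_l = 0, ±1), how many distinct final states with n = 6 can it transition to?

E1 requires Δl = ±1, so l_f ∈ {-1, 1}; with 0 ≤ l_f ≤ n_f−1 = 5, the allowed l_f values are {1}.
For l_f = 1: m_f ∈ {m_i−1, m_i, m_i+1} ∩ [−1, 1] = {-1, 0, 1} → 3 states.
Total: 3.

3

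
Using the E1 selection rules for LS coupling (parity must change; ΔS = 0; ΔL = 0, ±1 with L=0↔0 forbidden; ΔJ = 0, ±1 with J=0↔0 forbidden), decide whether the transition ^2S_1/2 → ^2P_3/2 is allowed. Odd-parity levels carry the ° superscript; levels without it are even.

forbidden

Reading off the term symbols: S 1/2→1/2, L 0→1, J 1/2→3/2, parity even→even.
ΔS = 0: S: 1/2 → 1/2 — ✓.
ΔJ = 0, ±1 (not J=0↔0): J: 1/2 → 3/2, ΔJ = +1 — ✓.
ΔL = 0, ±1 (not L=0↔0): L: 0 → 1, ΔL = +1 — ✓.
Parity must change: even → even — ✗.
Rule(s) violated: parity.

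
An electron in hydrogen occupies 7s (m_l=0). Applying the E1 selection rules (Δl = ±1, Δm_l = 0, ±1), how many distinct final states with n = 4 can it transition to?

3

E1 requires Δl = ±1, so l_f ∈ {-1, 1}; with 0 ≤ l_f ≤ n_f−1 = 3, the allowed l_f values are {1}.
For l_f = 1: m_f ∈ {m_i−1, m_i, m_i+1} ∩ [−1, 1] = {-1, 0, 1} → 3 states.
Total: 3.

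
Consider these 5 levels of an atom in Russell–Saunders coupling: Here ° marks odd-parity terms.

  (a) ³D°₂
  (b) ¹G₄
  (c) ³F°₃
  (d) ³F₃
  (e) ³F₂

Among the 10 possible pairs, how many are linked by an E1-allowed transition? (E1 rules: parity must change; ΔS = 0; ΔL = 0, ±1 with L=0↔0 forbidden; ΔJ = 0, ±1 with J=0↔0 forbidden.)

(a)–(b): forbidden (ΔS, ΔL, ΔJ).
(a)–(c): forbidden (parity).
(a)–(d): allowed.
(a)–(e): allowed.
(b)–(c): forbidden (ΔS).
(b)–(d): forbidden (parity, ΔS).
(b)–(e): forbidden (parity, ΔS, ΔJ).
(c)–(d): allowed.
(c)–(e): allowed.
(d)–(e): forbidden (parity).
Allowed pairs: 4 of 10.

4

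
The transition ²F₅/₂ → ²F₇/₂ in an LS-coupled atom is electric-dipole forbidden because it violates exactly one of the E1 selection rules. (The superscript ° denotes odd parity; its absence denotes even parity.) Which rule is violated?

ΔL = 0, ±1 (not L=0↔0): L: 3 → 3, ΔL = +0 — ok.
ΔJ = 0, ±1 (not J=0↔0): J: 5/2 → 7/2, ΔJ = +1 — ok.
ΔS = 0: S: 1/2 → 1/2 — ok.
Parity must change: even → even — fails.

parity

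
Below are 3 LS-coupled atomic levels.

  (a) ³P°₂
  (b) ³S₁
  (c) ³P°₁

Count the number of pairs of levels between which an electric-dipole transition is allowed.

2

(a)–(b): allowed.
(a)–(c): forbidden (parity).
(b)–(c): allowed.
Allowed pairs: 2 of 3.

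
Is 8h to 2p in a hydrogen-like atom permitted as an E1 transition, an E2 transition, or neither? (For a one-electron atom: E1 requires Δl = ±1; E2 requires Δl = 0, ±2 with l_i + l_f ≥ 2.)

neither

Δl = 1 − 5 = -4; l_i + l_f = 6.
E1 (Δl = ±1): not satisfied.
E2 (Δl = 0,±2, l_i+l_f ≥ 2): not satisfied.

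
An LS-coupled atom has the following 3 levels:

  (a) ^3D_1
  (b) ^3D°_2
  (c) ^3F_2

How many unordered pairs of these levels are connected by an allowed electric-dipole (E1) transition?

(a)–(b): allowed.
(a)–(c): forbidden (parity).
(b)–(c): allowed.
Allowed pairs: 2 of 3.

2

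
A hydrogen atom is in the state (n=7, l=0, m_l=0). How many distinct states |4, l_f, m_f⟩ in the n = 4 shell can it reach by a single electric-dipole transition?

3

E1 requires Δl = ±1, so l_f ∈ {-1, 1}; with 0 ≤ l_f ≤ n_f−1 = 3, the allowed l_f values are {1}.
For l_f = 1: m_f ∈ {m_i−1, m_i, m_i+1} ∩ [−1, 1] = {-1, 0, 1} → 3 states.
Total: 3.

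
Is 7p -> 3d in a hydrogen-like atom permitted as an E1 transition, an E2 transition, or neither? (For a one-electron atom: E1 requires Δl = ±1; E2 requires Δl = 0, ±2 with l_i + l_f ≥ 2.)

Δl = 2 − 1 = +1; l_i + l_f = 3.
E1 (Δl = ±1): satisfied.
E2 (Δl = 0,±2, l_i+l_f ≥ 2): not satisfied.

E1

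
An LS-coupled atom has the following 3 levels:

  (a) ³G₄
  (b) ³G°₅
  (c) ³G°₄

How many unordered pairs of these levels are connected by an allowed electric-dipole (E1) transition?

(a)–(b): allowed.
(a)–(c): allowed.
(b)–(c): forbidden (parity).
Allowed pairs: 2 of 3.

2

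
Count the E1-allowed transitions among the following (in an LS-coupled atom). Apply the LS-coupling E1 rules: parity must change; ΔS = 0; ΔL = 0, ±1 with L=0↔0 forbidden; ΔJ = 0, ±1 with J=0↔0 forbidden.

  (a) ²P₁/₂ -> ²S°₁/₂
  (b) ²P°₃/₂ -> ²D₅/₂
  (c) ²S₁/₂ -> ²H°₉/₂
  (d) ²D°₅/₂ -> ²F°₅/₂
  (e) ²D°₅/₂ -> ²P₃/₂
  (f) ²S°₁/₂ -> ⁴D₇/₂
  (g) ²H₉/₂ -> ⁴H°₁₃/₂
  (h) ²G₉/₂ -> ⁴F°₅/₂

(a) allowed
(b) allowed
(c) forbidden (ΔL, ΔJ fail)
(d) forbidden (parity fails)
(e) allowed
(f) forbidden (ΔS, ΔL, ΔJ fail)
(g) forbidden (ΔS, ΔJ fail)
(h) forbidden (ΔS, ΔJ fail)
Total allowed: 3 of 8.

3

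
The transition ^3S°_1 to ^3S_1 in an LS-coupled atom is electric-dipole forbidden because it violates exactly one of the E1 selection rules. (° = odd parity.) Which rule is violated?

the L=0 ↔ L=0 exclusion

Parity must change: odd → even — satisfied.
ΔS = 0: S: 1 → 1 — satisfied.
ΔL = 0, ±1 (not L=0↔0): L: 0 → 0, ΔL = +0 — violated.
ΔJ = 0, ±1 (not J=0↔0): J: 1 → 1, ΔJ = +0 — satisfied.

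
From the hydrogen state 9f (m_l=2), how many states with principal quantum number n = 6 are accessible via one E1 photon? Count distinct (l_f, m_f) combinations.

5

E1 requires Δl = ±1, so l_f ∈ {2, 4}; with 0 ≤ l_f ≤ n_f−1 = 5, the allowed l_f values are {2, 4}.
For l_f = 2: m_f ∈ {m_i−1, m_i, m_i+1} ∩ [−2, 2] = {1, 2} → 2 states.
For l_f = 4: m_f ∈ {m_i−1, m_i, m_i+1} ∩ [−4, 4] = {1, 2, 3} → 3 states.
Total: 5.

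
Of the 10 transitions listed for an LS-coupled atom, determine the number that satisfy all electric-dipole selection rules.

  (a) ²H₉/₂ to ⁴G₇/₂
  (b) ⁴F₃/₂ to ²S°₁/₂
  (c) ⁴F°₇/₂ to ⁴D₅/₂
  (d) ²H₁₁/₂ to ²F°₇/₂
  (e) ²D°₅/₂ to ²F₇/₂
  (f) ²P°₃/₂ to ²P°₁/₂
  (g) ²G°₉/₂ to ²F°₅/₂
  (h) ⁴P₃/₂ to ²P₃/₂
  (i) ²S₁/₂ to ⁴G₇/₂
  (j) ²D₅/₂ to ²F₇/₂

2

(a) forbidden (parity, ΔS fail)
(b) forbidden (ΔS, ΔL fail)
(c) allowed
(d) forbidden (ΔL, ΔJ fail)
(e) allowed
(f) forbidden (parity fails)
(g) forbidden (parity, ΔJ fail)
(h) forbidden (parity, ΔS fail)
(i) forbidden (parity, ΔS, ΔL, ΔJ fail)
(j) forbidden (parity fails)
Total allowed: 2 of 10.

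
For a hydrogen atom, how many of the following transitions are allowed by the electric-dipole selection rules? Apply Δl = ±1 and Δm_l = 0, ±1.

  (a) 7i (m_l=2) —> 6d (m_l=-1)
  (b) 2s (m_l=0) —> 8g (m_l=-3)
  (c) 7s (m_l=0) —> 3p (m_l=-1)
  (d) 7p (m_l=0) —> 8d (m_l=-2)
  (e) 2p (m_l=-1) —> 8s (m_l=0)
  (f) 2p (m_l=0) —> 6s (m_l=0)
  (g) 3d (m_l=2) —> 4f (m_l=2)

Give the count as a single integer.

(a) forbidden — Δl = -4 (E1 requires Δl = ±1); Δm_l = -3 (E1 requires Δm_l = 0, ±1)
(b) forbidden — Δl = +4 (E1 requires Δl = ±1); Δm_l = -3 (E1 requires Δm_l = 0, ±1)
(c) allowed
(d) forbidden — Δm_l = -2 (E1 requires Δm_l = 0, ±1)
(e) allowed
(f) allowed
(g) allowed
Total allowed: 4 of 7.

4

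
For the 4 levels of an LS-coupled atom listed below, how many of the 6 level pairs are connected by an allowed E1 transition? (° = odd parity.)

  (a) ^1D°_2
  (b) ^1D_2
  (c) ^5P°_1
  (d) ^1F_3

2

(a)–(b): allowed.
(a)–(c): forbidden (parity, ΔS).
(a)–(d): allowed.
(b)–(c): forbidden (ΔS).
(b)–(d): forbidden (parity).
(c)–(d): forbidden (ΔS, ΔL, ΔJ).
Allowed pairs: 2 of 6.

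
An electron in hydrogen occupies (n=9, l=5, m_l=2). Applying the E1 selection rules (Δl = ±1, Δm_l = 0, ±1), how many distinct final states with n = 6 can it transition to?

E1 requires Δl = ±1, so l_f ∈ {4, 6}; with 0 ≤ l_f ≤ n_f−1 = 5, the allowed l_f values are {4}.
For l_f = 4: m_f ∈ {m_i−1, m_i, m_i+1} ∩ [−4, 4] = {1, 2, 3} → 3 states.
Total: 3.

3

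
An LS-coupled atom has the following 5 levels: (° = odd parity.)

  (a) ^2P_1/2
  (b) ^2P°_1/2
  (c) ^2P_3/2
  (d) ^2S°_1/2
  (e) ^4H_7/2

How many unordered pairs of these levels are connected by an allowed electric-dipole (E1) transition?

4

(a)–(b): allowed.
(a)–(c): forbidden (parity).
(a)–(d): allowed.
(a)–(e): forbidden (parity, ΔS, ΔL, ΔJ).
(b)–(c): allowed.
(b)–(d): forbidden (parity).
(b)–(e): forbidden (ΔS, ΔL, ΔJ).
(c)–(d): allowed.
(c)–(e): forbidden (parity, ΔS, ΔL, ΔJ).
(d)–(e): forbidden (ΔS, ΔL, ΔJ).
Allowed pairs: 4 of 10.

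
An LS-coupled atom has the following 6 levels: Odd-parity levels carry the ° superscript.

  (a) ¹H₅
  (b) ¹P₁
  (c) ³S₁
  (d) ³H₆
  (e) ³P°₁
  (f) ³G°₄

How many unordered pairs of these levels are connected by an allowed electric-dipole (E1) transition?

1

(a)–(b): forbidden (parity, ΔL, ΔJ).
(a)–(c): forbidden (parity, ΔS, ΔL, ΔJ).
(a)–(d): forbidden (parity, ΔS).
(a)–(e): forbidden (ΔS, ΔL, ΔJ).
(a)–(f): forbidden (ΔS).
(b)–(c): forbidden (parity, ΔS).
(b)–(d): forbidden (parity, ΔS, ΔL, ΔJ).
(b)–(e): forbidden (ΔS).
(b)–(f): forbidden (ΔS, ΔL, ΔJ).
(c)–(d): forbidden (parity, ΔL, ΔJ).
(c)–(e): allowed.
(c)–(f): forbidden (ΔL, ΔJ).
(d)–(e): forbidden (ΔL, ΔJ).
(d)–(f): forbidden (ΔJ).
(e)–(f): forbidden (parity, ΔL, ΔJ).
Allowed pairs: 1 of 15.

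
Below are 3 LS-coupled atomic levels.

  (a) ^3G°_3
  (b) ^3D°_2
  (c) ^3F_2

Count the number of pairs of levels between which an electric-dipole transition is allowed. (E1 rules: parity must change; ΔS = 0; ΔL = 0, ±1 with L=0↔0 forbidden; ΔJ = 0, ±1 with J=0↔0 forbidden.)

(a)–(b): forbidden (parity, ΔL).
(a)–(c): allowed.
(b)–(c): allowed.
Allowed pairs: 2 of 3.

2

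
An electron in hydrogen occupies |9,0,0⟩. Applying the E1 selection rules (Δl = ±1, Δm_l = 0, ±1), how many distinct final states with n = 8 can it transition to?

E1 requires Δl = ±1, so l_f ∈ {-1, 1}; with 0 ≤ l_f ≤ n_f−1 = 7, the allowed l_f values are {1}.
For l_f = 1: m_f ∈ {m_i−1, m_i, m_i+1} ∩ [−1, 1] = {-1, 0, 1} → 3 states.
Total: 3.

3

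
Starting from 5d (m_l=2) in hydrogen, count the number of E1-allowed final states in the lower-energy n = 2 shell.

E1 requires Δl = ±1, so l_f ∈ {1, 3}; with 0 ≤ l_f ≤ n_f−1 = 1, the allowed l_f values are {1}.
For l_f = 1: m_f ∈ {m_i−1, m_i, m_i+1} ∩ [−1, 1] = {1} → 1 state.
Total: 1.

1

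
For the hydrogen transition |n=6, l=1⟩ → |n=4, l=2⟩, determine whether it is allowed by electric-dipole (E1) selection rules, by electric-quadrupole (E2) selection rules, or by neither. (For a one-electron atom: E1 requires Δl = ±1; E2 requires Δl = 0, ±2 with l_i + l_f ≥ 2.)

Δl = 2 − 1 = +1; l_i + l_f = 3.
E1 (Δl = ±1): satisfied.
E2 (Δl = 0,±2, l_i+l_f ≥ 2): not satisfied.

E1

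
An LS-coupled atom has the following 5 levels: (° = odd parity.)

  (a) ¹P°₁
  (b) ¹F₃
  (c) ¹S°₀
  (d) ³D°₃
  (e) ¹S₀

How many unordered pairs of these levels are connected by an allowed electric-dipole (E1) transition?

1

(a)–(b): forbidden (ΔL, ΔJ).
(a)–(c): forbidden (parity).
(a)–(d): forbidden (parity, ΔS, ΔJ).
(a)–(e): allowed.
(b)–(c): forbidden (ΔL, ΔJ).
(b)–(d): forbidden (ΔS).
(b)–(e): forbidden (parity, ΔL, ΔJ).
(c)–(d): forbidden (parity, ΔS, ΔL, ΔJ).
(c)–(e): forbidden (ΔL, ΔJ).
(d)–(e): forbidden (ΔS, ΔL, ΔJ).
Allowed pairs: 1 of 10.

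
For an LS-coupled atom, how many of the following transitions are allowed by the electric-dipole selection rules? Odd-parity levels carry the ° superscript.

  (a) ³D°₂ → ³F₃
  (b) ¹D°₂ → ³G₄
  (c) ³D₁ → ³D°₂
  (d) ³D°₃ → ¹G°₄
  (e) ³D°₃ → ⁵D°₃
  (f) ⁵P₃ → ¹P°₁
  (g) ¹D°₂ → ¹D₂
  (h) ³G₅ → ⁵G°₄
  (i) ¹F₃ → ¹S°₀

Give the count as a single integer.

3

(a) allowed
(b) forbidden (ΔS, ΔL, ΔJ fail)
(c) allowed
(d) forbidden (parity, ΔS, ΔL fail)
(e) forbidden (parity, ΔS fail)
(f) forbidden (ΔS, ΔJ fail)
(g) allowed
(h) forbidden (ΔS fails)
(i) forbidden (ΔL, ΔJ fail)
Total allowed: 3 of 9.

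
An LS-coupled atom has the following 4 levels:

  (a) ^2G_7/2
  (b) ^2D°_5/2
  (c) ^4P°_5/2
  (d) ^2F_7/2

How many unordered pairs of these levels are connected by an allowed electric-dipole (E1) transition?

(a)–(b): forbidden (ΔL).
(a)–(c): forbidden (ΔS, ΔL).
(a)–(d): forbidden (parity).
(b)–(c): forbidden (parity, ΔS).
(b)–(d): allowed.
(c)–(d): forbidden (ΔS, ΔL).
Allowed pairs: 1 of 6.

1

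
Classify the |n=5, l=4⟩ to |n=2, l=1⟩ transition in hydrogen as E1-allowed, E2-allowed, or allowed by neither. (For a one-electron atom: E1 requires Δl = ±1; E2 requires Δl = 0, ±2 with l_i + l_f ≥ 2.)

Δl = 1 − 4 = -3; l_i + l_f = 5.
E1 (Δl = ±1): not satisfied.
E2 (Δl = 0,±2, l_i+l_f ≥ 2): not satisfied.

neither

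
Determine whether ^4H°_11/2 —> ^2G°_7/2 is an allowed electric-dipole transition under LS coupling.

Reading off the term symbols: S 3/2→1/2, L 5→4, J 11/2→7/2, parity odd→odd.
ΔJ = 0, ±1 (not J=0↔0): J: 11/2 → 7/2, ΔJ = -2 — fails.
Parity must change: odd → odd — fails.
ΔS = 0: S: 3/2 → 1/2 — fails.
ΔL = 0, ±1 (not L=0↔0): L: 5 → 4, ΔL = -1 — passes.
Rule(s) violated: parity, ΔS, ΔJ.

forbidden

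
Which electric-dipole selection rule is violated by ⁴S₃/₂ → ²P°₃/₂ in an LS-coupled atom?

the ΔS = 0 rule

Reading off the term symbols: S 3/2→1/2, L 0→1, J 3/2→3/2, parity even→odd.
Parity must change: even → odd — satisfied.
ΔS = 0: S: 3/2 → 1/2 — violated.
ΔL = 0, ±1 (not L=0↔0): L: 0 → 1, ΔL = +1 — satisfied.
ΔJ = 0, ±1 (not J=0↔0): J: 3/2 → 3/2, ΔJ = +0 — satisfied.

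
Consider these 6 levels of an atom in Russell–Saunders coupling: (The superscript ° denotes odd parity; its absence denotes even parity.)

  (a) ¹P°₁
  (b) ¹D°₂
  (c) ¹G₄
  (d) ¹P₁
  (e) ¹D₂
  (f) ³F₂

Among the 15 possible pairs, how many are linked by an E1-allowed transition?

4

(a)–(b): forbidden (parity).
(a)–(c): forbidden (ΔL, ΔJ).
(a)–(d): allowed.
(a)–(e): allowed.
(a)–(f): forbidden (ΔS, ΔL).
(b)–(c): forbidden (ΔL, ΔJ).
(b)–(d): allowed.
(b)–(e): allowed.
(b)–(f): forbidden (ΔS).
(c)–(d): forbidden (parity, ΔL, ΔJ).
(c)–(e): forbidden (parity, ΔL, ΔJ).
(c)–(f): forbidden (parity, ΔS, ΔJ).
(d)–(e): forbidden (parity).
(d)–(f): forbidden (parity, ΔS, ΔL).
(e)–(f): forbidden (parity, ΔS).
Allowed pairs: 4 of 15.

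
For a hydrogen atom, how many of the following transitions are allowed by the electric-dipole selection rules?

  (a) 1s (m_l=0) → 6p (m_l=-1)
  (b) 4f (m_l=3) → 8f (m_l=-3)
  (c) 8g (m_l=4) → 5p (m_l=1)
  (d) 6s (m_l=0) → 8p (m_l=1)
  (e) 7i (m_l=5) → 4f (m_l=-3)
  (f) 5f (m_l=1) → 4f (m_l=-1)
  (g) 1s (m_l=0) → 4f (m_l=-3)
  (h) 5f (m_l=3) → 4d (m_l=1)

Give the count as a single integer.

(a) allowed
(b) forbidden — Δl = +0 (E1 requires Δl = ±1); Δm_l = -6 (E1 requires Δm_l = 0, ±1)
(c) forbidden — Δl = -3 (E1 requires Δl = ±1); Δm_l = -3 (E1 requires Δm_l = 0, ±1)
(d) allowed
(e) forbidden — Δl = -3 (E1 requires Δl = ±1); Δm_l = -8 (E1 requires Δm_l = 0, ±1)
(f) forbidden — Δl = +0 (E1 requires Δl = ±1); Δm_l = -2 (E1 requires Δm_l = 0, ±1)
(g) forbidden — Δl = +3 (E1 requires Δl = ±1); Δm_l = -3 (E1 requires Δm_l = 0, ±1)
(h) forbidden — Δm_l = -2 (E1 requires Δm_l = 0, ±1)
Total allowed: 2 of 8.

2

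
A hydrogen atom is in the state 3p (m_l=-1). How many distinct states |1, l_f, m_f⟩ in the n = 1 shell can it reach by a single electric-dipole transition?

1

E1 requires Δl = ±1, so l_f ∈ {0, 2}; with 0 ≤ l_f ≤ n_f−1 = 0, the allowed l_f values are {0}.
For l_f = 0: m_f ∈ {m_i−1, m_i, m_i+1} ∩ [−0, 0] = {0} → 1 state.
Total: 1.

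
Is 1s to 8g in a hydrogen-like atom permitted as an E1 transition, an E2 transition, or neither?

neither

Δl = 4 − 0 = +4; l_i + l_f = 4.
E1 (Δl = ±1): not satisfied.
E2 (Δl = 0,±2, l_i+l_f ≥ 2): not satisfied.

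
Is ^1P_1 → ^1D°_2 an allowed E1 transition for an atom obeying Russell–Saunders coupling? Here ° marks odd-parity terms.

Reading off the term symbols: S 0→0, L 1→2, J 1→2, parity even→odd.
Parity must change: even → odd — ✓.
ΔL = 0, ±1 (not L=0↔0): L: 1 → 2, ΔL = +1 — ✓.
ΔS = 0: S: 0 → 0 — ✓.
ΔJ = 0, ±1 (not J=0↔0): J: 1 → 2, ΔJ = +1 — ✓.
All four E1 rules are satisfied.

allowed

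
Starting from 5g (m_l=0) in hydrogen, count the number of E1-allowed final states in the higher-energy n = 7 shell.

E1 requires Δl = ±1, so l_f ∈ {3, 5}; with 0 ≤ l_f ≤ n_f−1 = 6, the allowed l_f values are {3, 5}.
For l_f = 3: m_f ∈ {m_i−1, m_i, m_i+1} ∩ [−3, 3] = {-1, 0, 1} → 3 states.
For l_f = 5: m_f ∈ {m_i−1, m_i, m_i+1} ∩ [−5, 5] = {-1, 0, 1} → 3 states.
Total: 6.

6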